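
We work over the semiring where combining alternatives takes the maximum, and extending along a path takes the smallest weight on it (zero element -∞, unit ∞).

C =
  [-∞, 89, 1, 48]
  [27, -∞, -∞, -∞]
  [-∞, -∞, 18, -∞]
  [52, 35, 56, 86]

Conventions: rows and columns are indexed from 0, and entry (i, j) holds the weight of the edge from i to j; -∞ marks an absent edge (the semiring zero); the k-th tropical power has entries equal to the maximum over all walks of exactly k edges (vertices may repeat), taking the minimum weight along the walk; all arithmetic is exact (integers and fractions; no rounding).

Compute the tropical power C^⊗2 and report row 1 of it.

C^⊗2:
  [48, 35, 48, 48]
  [-∞, 27, 1, 27]
  [-∞, -∞, 18, -∞]
  [52, 52, 56, 86]
Answer: row 1 of C^⊗2 = [-∞, 27, 1, 27]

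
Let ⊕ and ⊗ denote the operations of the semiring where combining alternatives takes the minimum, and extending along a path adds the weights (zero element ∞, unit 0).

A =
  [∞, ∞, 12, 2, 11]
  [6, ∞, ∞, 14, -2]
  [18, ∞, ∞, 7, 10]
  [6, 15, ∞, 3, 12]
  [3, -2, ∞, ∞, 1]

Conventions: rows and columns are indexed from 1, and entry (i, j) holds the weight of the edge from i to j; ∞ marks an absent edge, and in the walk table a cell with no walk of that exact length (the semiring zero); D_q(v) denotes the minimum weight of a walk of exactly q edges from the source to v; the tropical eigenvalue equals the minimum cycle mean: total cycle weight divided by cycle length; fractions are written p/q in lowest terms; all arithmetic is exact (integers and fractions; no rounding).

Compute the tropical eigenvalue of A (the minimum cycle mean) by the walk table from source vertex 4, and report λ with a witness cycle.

q=0: [∞, ∞, ∞, 0, ∞]
q=1: [6, 15, ∞, 3, 12]
q=2: [9, 10, 18, 6, 13]
q=3: [12, 11, 21, 9, 8]
q=4: [11, 6, 24, 12, 9]
q=5: [12, 7, 23, 13, 4]
Optimal cycle mean attained by: cycle 2->5->2, total (-2) + (-2), length 2.
Answer: λ = -2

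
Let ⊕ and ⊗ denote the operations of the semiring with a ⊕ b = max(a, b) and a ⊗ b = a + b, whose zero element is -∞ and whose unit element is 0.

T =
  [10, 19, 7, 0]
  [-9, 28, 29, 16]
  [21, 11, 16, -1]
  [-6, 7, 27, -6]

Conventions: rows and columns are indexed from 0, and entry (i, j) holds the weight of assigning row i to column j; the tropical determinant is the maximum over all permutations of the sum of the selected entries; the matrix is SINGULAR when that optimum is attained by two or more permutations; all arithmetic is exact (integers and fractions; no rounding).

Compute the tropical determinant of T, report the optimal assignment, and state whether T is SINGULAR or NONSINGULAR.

σ = (0, 1, 2, 3): 10 + 28 + 16 + (-6) = 48
σ = (0, 1, 3, 2): 10 + 28 + (-1) + 27 = 64
σ = (0, 2, 1, 3): 10 + 29 + 11 + (-6) = 44
σ = (0, 2, 3, 1): 10 + 29 + (-1) + 7 = 45
σ = (0, 3, 1, 2): 10 + 16 + 11 + 27 = 64
σ = (0, 3, 2, 1): 10 + 16 + 16 + 7 = 49
σ = (1, 0, 2, 3): 19 + (-9) + 16 + (-6) = 20
σ = (1, 0, 3, 2): 19 + (-9) + (-1) + 27 = 36
σ = (1, 2, 0, 3): 19 + 29 + 21 + (-6) = 63
σ = (1, 2, 3, 0): 19 + 29 + (-1) + (-6) = 41
σ = (1, 3, 0, 2): 19 + 16 + 21 + 27 = 83
σ = (1, 3, 2, 0): 19 + 16 + 16 + (-6) = 45
σ = (2, 0, 1, 3): 7 + (-9) + 11 + (-6) = 3
σ = (2, 0, 3, 1): 7 + (-9) + (-1) + 7 = 4
σ = (2, 1, 0, 3): 7 + 28 + 21 + (-6) = 50
σ = (2, 1, 3, 0): 7 + 28 + (-1) + (-6) = 28
σ = (2, 3, 0, 1): 7 + 16 + 21 + 7 = 51
σ = (2, 3, 1, 0): 7 + 16 + 11 + (-6) = 28
σ = (3, 0, 1, 2): 0 + (-9) + 11 + 27 = 29
σ = (3, 0, 2, 1): 0 + (-9) + 16 + 7 = 14
σ = (3, 1, 0, 2): 0 + 28 + 21 + 27 = 76
σ = (3, 1, 2, 0): 0 + 28 + 16 + (-6) = 38
σ = (3, 2, 0, 1): 0 + 29 + 21 + 7 = 57
σ = (3, 2, 1, 0): 0 + 29 + 11 + (-6) = 34
Optimal value attained by: σ = (1, 3, 0, 2).
Answer: det⊕(T) = 83; verdict: NONSINGULAR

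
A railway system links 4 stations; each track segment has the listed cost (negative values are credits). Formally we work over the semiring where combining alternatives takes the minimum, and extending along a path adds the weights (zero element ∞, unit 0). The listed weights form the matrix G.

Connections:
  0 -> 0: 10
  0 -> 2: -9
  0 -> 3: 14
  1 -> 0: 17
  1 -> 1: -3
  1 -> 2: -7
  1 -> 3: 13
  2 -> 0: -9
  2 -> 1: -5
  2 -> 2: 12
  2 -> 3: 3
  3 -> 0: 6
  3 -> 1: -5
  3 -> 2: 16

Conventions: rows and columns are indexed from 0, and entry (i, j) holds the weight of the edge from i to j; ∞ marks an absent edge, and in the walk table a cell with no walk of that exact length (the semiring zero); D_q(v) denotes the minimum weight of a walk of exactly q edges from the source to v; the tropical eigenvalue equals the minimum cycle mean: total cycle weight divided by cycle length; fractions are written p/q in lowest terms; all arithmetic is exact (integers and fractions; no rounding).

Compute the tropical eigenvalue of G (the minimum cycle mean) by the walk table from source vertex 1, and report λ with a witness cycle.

q=0: [∞, 0, ∞, ∞]
q=1: [17, -3, -7, 13]
q=2: [-16, -12, -10, -4]
q=3: [-19, -15, -25, -7]
q=4: [-34, -30, -28, -22]
Optimal cycle mean attained by: cycle 0->2->0, total (-9) + (-9), length 2.
Answer: λ = -9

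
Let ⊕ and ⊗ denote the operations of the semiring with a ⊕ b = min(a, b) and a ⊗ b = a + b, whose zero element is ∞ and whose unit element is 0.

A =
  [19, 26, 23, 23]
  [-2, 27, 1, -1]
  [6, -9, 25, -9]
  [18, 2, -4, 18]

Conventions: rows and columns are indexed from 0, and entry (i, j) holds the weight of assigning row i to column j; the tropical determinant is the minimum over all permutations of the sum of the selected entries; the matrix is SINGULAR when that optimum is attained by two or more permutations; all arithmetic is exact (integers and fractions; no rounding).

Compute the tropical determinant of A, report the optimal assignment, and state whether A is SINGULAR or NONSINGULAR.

σ = (0, 1, 2, 3): 19 + 27 + 25 + 18 = 89
σ = (0, 1, 3, 2): 19 + 27 + (-9) + (-4) = 33
σ = (0, 2, 1, 3): 19 + 1 + (-9) + 18 = 29
σ = (0, 2, 3, 1): 19 + 1 + (-9) + 2 = 13
σ = (0, 3, 1, 2): 19 + (-1) + (-9) + (-4) = 5
σ = (0, 3, 2, 1): 19 + (-1) + 25 + 2 = 45
σ = (1, 0, 2, 3): 26 + (-2) + 25 + 18 = 67
σ = (1, 0, 3, 2): 26 + (-2) + (-9) + (-4) = 11
σ = (1, 2, 0, 3): 26 + 1 + 6 + 18 = 51
σ = (1, 2, 3, 0): 26 + 1 + (-9) + 18 = 36
σ = (1, 3, 0, 2): 26 + (-1) + 6 + (-4) = 27
σ = (1, 3, 2, 0): 26 + (-1) + 25 + 18 = 68
σ = (2, 0, 1, 3): 23 + (-2) + (-9) + 18 = 30
σ = (2, 0, 3, 1): 23 + (-2) + (-9) + 2 = 14
σ = (2, 1, 0, 3): 23 + 27 + 6 + 18 = 74
σ = (2, 1, 3, 0): 23 + 27 + (-9) + 18 = 59
σ = (2, 3, 0, 1): 23 + (-1) + 6 + 2 = 30
σ = (2, 3, 1, 0): 23 + (-1) + (-9) + 18 = 31
σ = (3, 0, 1, 2): 23 + (-2) + (-9) + (-4) = 8
σ = (3, 0, 2, 1): 23 + (-2) + 25 + 2 = 48
σ = (3, 1, 0, 2): 23 + 27 + 6 + (-4) = 52
σ = (3, 1, 2, 0): 23 + 27 + 25 + 18 = 93
σ = (3, 2, 0, 1): 23 + 1 + 6 + 2 = 32
σ = (3, 2, 1, 0): 23 + 1 + (-9) + 18 = 33
Optimal value attained by: σ = (0, 3, 1, 2).
Answer: det⊕(A) = 5; verdict: NONSINGULAR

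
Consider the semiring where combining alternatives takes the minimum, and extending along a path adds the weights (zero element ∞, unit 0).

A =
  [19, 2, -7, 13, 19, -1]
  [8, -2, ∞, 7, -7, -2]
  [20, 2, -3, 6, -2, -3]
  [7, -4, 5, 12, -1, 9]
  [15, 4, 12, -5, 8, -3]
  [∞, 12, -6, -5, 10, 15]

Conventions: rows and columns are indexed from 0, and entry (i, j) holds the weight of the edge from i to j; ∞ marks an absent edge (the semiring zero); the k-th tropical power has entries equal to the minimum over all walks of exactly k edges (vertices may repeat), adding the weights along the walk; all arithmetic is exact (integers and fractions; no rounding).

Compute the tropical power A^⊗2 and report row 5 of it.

A^⊗2:
  [10, -5, -10, -6, -9, -10]
  [6, -4, -8, -12, -9, -10]
  [10, -1, -9, -8, -5, -6]
  [4, -6, 0, -6, -11, -6]
  [2, -9, -9, -8, -6, 2]
  [2, -9, -9, 0, -8, -9]
Answer: row 5 of A^⊗2 = [2, -9, -9, 0, -8, -9]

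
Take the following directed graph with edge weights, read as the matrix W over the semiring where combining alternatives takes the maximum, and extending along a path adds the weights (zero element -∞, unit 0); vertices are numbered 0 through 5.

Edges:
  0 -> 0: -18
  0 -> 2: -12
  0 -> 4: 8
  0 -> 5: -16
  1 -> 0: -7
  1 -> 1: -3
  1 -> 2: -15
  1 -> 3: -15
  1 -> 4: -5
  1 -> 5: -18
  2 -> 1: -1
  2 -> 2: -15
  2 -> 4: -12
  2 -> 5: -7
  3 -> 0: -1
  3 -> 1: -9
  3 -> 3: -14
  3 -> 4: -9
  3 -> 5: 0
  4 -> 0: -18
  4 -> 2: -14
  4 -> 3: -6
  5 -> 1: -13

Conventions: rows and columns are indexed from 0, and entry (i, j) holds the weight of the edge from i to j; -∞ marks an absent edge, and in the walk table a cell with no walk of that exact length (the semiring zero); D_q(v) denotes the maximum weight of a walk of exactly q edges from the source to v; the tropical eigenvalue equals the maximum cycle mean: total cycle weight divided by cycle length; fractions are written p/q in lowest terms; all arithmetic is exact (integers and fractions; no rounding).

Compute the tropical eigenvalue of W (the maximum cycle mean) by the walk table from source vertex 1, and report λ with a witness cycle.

q=0: [-∞, 0, -∞, -∞, -∞, -∞]
q=1: [-7, -3, -15, -15, -5, -18]
q=2: [-10, -6, -18, -11, 1, -15]
q=3: [-12, -9, -13, -5, -2, -11]
q=4: [-6, -12, -16, -8, -4, -5]
q=5: [-9, -15, -18, -10, 2, -8]
q=6: [-11, -18, -12, -4, -1, -10]
Optimal cycle mean attained by: cycle 0->4->3->0, total 8 + (-6) + (-1), length 3.
Answer: λ = 1/3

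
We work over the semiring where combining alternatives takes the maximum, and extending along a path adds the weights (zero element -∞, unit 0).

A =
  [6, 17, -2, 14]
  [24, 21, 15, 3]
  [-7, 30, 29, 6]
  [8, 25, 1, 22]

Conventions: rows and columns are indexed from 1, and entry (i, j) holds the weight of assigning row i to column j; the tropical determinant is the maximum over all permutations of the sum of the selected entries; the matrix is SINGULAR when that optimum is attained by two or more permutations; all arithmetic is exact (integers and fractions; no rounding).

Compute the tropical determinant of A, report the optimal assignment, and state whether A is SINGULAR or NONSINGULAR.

σ = (1, 2, 3, 4): 6 + 21 + 29 + 22 = 78
σ = (1, 2, 4, 3): 6 + 21 + 6 + 1 = 34
σ = (1, 3, 2, 4): 6 + 15 + 30 + 22 = 73
σ = (1, 3, 4, 2): 6 + 15 + 6 + 25 = 52
σ = (1, 4, 2, 3): 6 + 3 + 30 + 1 = 40
σ = (1, 4, 3, 2): 6 + 3 + 29 + 25 = 63
σ = (2, 1, 3, 4): 17 + 24 + 29 + 22 = 92
σ = (2, 1, 4, 3): 17 + 24 + 6 + 1 = 48
σ = (2, 3, 1, 4): 17 + 15 + (-7) + 22 = 47
σ = (2, 3, 4, 1): 17 + 15 + 6 + 8 = 46
σ = (2, 4, 1, 3): 17 + 3 + (-7) + 1 = 14
σ = (2, 4, 3, 1): 17 + 3 + 29 + 8 = 57
σ = (3, 1, 2, 4): (-2) + 24 + 30 + 22 = 74
σ = (3, 1, 4, 2): (-2) + 24 + 6 + 25 = 53
σ = (3, 2, 1, 4): (-2) + 21 + (-7) + 22 = 34
σ = (3, 2, 4, 1): (-2) + 21 + 6 + 8 = 33
σ = (3, 4, 1, 2): (-2) + 3 + (-7) + 25 = 19
σ = (3, 4, 2, 1): (-2) + 3 + 30 + 8 = 39
σ = (4, 1, 2, 3): 14 + 24 + 30 + 1 = 69
σ = (4, 1, 3, 2): 14 + 24 + 29 + 25 = 92
σ = (4, 2, 1, 3): 14 + 21 + (-7) + 1 = 29
σ = (4, 2, 3, 1): 14 + 21 + 29 + 8 = 72
σ = (4, 3, 1, 2): 14 + 15 + (-7) + 25 = 47
σ = (4, 3, 2, 1): 14 + 15 + 30 + 8 = 67
Optimal value attained by: σ = (2, 1, 3, 4).
Answer: det⊕(A) = 92; verdict: SINGULAR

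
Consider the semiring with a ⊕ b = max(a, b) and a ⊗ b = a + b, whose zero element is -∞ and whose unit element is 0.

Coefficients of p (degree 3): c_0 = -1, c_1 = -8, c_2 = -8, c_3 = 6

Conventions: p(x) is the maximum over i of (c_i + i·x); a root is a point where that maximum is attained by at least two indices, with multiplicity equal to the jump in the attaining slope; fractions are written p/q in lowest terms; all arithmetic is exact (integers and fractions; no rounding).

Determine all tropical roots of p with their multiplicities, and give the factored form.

hull edge (i=0, c=-1) to (i=3, c=6): slope 7/3, span 3
Factored form: p(x) = 6 ⊗ (x ⊕ (-7/3)) ⊗ (x ⊕ (-7/3)) ⊗ (x ⊕ (-7/3))
Answer: roots = -7/3 (mult 3)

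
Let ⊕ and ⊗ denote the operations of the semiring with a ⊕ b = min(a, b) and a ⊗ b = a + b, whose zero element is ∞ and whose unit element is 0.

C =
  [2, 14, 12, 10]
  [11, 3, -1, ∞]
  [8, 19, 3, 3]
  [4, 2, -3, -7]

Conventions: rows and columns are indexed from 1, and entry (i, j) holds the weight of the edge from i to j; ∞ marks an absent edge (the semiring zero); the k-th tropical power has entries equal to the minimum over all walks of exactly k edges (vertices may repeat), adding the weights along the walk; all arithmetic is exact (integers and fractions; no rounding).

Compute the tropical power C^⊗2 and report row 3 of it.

C^⊗2:
  [4, 12, 7, 3]
  [7, 6, 2, 2]
  [7, 5, 0, -4]
  [-3, -5, -10, -14]
Answer: row 3 of C^⊗2 = [7, 5, 0, -4]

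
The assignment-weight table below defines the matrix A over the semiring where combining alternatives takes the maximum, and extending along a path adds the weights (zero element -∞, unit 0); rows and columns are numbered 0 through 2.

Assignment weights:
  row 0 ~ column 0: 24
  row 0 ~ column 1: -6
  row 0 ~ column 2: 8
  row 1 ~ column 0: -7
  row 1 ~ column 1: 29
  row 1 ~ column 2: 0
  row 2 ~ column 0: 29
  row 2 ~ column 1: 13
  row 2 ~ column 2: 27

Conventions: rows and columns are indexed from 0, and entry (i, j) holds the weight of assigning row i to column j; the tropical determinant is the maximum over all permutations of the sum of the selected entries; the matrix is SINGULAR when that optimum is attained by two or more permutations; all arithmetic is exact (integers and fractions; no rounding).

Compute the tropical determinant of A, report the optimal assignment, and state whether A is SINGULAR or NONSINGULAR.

σ = (0, 1, 2): 24 + 29 + 27 = 80
σ = (0, 2, 1): 24 + 0 + 13 = 37
σ = (1, 0, 2): (-6) + (-7) + 27 = 14
σ = (1, 2, 0): (-6) + 0 + 29 = 23
σ = (2, 0, 1): 8 + (-7) + 13 = 14
σ = (2, 1, 0): 8 + 29 + 29 = 66
Optimal value attained by: σ = (0, 1, 2).
Answer: det⊕(A) = 80; verdict: NONSINGULAR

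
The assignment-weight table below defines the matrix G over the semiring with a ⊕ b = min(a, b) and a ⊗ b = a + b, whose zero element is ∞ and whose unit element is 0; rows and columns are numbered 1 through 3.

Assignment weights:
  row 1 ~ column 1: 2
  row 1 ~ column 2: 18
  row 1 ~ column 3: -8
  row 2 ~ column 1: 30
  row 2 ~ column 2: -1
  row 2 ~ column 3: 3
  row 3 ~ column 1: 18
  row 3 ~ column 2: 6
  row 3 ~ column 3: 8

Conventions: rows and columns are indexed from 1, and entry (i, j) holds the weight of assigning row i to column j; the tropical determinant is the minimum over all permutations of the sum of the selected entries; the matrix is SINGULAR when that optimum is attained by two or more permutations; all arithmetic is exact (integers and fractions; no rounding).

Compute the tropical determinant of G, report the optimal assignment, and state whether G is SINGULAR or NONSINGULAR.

σ = (1, 2, 3): 2 + (-1) + 8 = 9
σ = (1, 3, 2): 2 + 3 + 6 = 11
σ = (2, 1, 3): 18 + 30 + 8 = 56
σ = (2, 3, 1): 18 + 3 + 18 = 39
σ = (3, 1, 2): (-8) + 30 + 6 = 28
σ = (3, 2, 1): (-8) + (-1) + 18 = 9
Optimal value attained by: σ = (1, 2, 3).
Answer: det⊕(G) = 9; verdict: SINGULAR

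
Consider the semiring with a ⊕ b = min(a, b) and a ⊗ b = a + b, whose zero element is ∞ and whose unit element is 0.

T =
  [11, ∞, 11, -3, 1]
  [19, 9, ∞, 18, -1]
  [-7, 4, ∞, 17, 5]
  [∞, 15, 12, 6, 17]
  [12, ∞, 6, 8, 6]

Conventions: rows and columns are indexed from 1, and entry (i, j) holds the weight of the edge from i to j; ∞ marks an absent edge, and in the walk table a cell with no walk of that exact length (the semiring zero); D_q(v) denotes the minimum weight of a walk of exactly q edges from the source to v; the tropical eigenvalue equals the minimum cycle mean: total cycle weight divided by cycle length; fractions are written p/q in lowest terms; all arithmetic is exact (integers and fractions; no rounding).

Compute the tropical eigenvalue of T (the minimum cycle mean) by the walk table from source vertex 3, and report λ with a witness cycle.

q=0: [∞, ∞, 0, ∞, ∞]
q=1: [-7, 4, ∞, 17, 5]
q=2: [4, 13, 4, -10, -6]
q=3: [-3, 5, 0, -4, 0]
q=4: [-7, 4, 6, -6, -2]
q=5: [-1, 9, 4, -10, -6]
Optimal cycle mean attained by: cycle 1->5->3->1, total 1 + 6 + (-7), length 3.
Answer: λ = 0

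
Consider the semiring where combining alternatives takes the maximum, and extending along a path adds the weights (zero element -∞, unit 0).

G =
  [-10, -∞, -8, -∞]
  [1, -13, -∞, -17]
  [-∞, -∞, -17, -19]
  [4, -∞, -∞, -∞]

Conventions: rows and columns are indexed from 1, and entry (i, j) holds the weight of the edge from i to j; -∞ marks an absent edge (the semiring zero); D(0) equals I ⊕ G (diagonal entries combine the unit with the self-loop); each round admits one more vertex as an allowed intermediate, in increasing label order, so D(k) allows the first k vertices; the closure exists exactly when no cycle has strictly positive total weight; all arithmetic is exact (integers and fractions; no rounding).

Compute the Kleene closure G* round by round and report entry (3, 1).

D(0):
  [0, -∞, -8, -∞]
  [1, 0, -∞, -17]
  [-∞, -∞, 0, -19]
  [4, -∞, -∞, 0]
D(1):
  [0, -∞, -8, -∞]
  [1, 0, -7, -17]
  [-∞, -∞, 0, -19]
  [4, -∞, -4, 0]
D(2):
  [0, -∞, -8, -∞]
  [1, 0, -7, -17]
  [-∞, -∞, 0, -19]
  [4, -∞, -4, 0]
D(3):
  [0, -∞, -8, -27]
  [1, 0, -7, -17]
  [-∞, -∞, 0, -19]
  [4, -∞, -4, 0]
D(4):
  [0, -∞, -8, -27]
  [1, 0, -7, -17]
  [-15, -∞, 0, -19]
  [4, -∞, -4, 0]
Answer: G*[3][1] = -15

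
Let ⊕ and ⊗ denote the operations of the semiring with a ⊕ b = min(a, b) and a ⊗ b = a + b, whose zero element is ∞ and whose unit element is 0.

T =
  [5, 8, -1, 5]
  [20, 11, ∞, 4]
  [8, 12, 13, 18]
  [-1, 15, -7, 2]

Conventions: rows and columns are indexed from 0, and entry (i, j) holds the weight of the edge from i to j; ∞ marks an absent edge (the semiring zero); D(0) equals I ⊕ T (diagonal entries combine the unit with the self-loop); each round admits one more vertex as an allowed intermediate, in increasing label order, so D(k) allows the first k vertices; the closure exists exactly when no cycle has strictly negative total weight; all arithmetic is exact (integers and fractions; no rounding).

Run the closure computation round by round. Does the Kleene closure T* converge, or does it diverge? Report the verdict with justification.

D(0):
  [0, 8, -1, 5]
  [20, 0, ∞, 4]
  [8, 12, 0, 18]
  [-1, 15, -7, 0]
D(1):
  [0, 8, -1, 5]
  [20, 0, 19, 4]
  [8, 12, 0, 13]
  [-1, 7, -7, 0]
D(2):
  [0, 8, -1, 5]
  [20, 0, 19, 4]
  [8, 12, 0, 13]
  [-1, 7, -7, 0]
D(3):
  [0, 8, -1, 5]
  [20, 0, 19, 4]
  [8, 12, 0, 13]
  [-1, 5, -7, 0]
D(4):
  [0, 8, -2, 5]
  [3, 0, -3, 4]
  [8, 12, 0, 13]
  [-1, 5, -7, 0]
Key observation: every diagonal entry stays at the unit through all rounds, so no improving cycle exists.
Answer: CONVERGES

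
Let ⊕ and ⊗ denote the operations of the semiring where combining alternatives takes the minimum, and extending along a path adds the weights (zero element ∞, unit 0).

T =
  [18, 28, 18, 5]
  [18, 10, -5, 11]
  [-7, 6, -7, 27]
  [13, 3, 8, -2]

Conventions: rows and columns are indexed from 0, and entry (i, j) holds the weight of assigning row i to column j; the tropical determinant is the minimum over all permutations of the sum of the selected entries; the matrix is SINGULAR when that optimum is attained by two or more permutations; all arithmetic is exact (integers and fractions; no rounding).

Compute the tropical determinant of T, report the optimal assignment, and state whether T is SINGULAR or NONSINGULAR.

σ = (0, 1, 2, 3): 18 + 10 + (-7) + (-2) = 19
σ = (0, 1, 3, 2): 18 + 10 + 27 + 8 = 63
σ = (0, 2, 1, 3): 18 + (-5) + 6 + (-2) = 17
σ = (0, 2, 3, 1): 18 + (-5) + 27 + 3 = 43
σ = (0, 3, 1, 2): 18 + 11 + 6 + 8 = 43
σ = (0, 3, 2, 1): 18 + 11 + (-7) + 3 = 25
σ = (1, 0, 2, 3): 28 + 18 + (-7) + (-2) = 37
σ = (1, 0, 3, 2): 28 + 18 + 27 + 8 = 81
σ = (1, 2, 0, 3): 28 + (-5) + (-7) + (-2) = 14
σ = (1, 2, 3, 0): 28 + (-5) + 27 + 13 = 63
σ = (1, 3, 0, 2): 28 + 11 + (-7) + 8 = 40
σ = (1, 3, 2, 0): 28 + 11 + (-7) + 13 = 45
σ = (2, 0, 1, 3): 18 + 18 + 6 + (-2) = 40
σ = (2, 0, 3, 1): 18 + 18 + 27 + 3 = 66
σ = (2, 1, 0, 3): 18 + 10 + (-7) + (-2) = 19
σ = (2, 1, 3, 0): 18 + 10 + 27 + 13 = 68
σ = (2, 3, 0, 1): 18 + 11 + (-7) + 3 = 25
σ = (2, 3, 1, 0): 18 + 11 + 6 + 13 = 48
σ = (3, 0, 1, 2): 5 + 18 + 6 + 8 = 37
σ = (3, 0, 2, 1): 5 + 18 + (-7) + 3 = 19
σ = (3, 1, 0, 2): 5 + 10 + (-7) + 8 = 16
σ = (3, 1, 2, 0): 5 + 10 + (-7) + 13 = 21
σ = (3, 2, 0, 1): 5 + (-5) + (-7) + 3 = -4
σ = (3, 2, 1, 0): 5 + (-5) + 6 + 13 = 19
Optimal value attained by: σ = (3, 2, 0, 1).
Answer: det⊕(T) = -4; verdict: NONSINGULAR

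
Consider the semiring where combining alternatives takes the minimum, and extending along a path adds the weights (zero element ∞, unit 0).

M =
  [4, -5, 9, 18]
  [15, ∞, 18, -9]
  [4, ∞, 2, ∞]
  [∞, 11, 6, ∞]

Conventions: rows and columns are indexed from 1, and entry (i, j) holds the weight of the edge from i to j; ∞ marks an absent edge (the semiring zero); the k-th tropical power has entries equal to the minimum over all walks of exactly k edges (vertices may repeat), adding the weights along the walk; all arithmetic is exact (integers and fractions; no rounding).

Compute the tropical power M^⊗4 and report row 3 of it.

M^⊗2:
  [8, -1, 11, -14]
  [19, 2, -3, 33]
  [6, -1, 4, 22]
  [10, ∞, 8, 2]
M^⊗3:
  [12, -3, -8, -10]
  [1, 14, -1, -7]
  [8, 1, 6, -10]
  [12, 5, 8, 28]
M^⊗4:
  [-4, 1, -6, -12]
  [3, -4, -1, 5]
  [10, 1, -4, -8]
  [12, 7, 10, -4]
Answer: row 3 of M^⊗4 = [10, 1, -4, -8]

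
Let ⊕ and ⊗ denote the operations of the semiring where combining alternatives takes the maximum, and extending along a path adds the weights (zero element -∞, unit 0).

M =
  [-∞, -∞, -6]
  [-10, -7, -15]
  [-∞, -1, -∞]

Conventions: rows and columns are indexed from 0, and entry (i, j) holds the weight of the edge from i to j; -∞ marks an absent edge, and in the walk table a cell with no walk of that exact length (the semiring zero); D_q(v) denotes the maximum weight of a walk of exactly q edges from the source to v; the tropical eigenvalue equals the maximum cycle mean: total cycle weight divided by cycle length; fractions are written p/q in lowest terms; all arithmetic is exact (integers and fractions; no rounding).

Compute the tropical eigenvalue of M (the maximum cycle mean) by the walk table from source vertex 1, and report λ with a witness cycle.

q=0: [-∞, 0, -∞]
q=1: [-10, -7, -15]
q=2: [-17, -14, -16]
q=3: [-24, -17, -23]
Optimal cycle mean attained by: cycle 0->2->1->0, total (-6) + (-1) + (-10), length 3.
Answer: λ = -17/3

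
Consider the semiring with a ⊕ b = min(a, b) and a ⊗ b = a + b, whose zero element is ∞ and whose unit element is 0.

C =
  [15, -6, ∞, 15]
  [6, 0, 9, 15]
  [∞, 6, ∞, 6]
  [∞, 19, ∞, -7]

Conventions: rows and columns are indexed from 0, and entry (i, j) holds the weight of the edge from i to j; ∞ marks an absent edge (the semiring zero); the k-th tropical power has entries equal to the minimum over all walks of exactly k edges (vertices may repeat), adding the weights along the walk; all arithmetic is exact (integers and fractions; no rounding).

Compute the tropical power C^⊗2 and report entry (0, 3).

C^⊗2:
  [0, -6, 3, 8]
  [6, 0, 9, 8]
  [12, 6, 15, -1]
  [25, 12, 28, -14]
Key observation: the optimum is the walk 0->3->3, with weight 15 + (-7) = 8.
Optimal value attained by: walk 0->3->3.
Answer: (C^⊗2)[0][3] = 8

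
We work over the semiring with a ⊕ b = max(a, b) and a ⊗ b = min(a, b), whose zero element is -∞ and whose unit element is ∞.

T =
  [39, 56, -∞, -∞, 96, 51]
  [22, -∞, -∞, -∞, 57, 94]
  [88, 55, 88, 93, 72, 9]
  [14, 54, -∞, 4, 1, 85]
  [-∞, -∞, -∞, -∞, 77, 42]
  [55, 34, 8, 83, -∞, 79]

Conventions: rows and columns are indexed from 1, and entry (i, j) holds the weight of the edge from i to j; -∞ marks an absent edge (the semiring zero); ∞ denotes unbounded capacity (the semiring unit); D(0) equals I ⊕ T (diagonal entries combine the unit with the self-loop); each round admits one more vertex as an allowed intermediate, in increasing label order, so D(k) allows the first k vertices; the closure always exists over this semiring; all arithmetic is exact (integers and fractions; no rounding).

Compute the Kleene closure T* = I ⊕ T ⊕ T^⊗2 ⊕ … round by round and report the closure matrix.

D(0):
  [∞, 56, -∞, -∞, 96, 51]
  [22, ∞, -∞, -∞, 57, 94]
  [88, 55, ∞, 93, 72, 9]
  [14, 54, -∞, ∞, 1, 85]
  [-∞, -∞, -∞, -∞, ∞, 42]
  [55, 34, 8, 83, -∞, ∞]
D(1):
  [∞, 56, -∞, -∞, 96, 51]
  [22, ∞, -∞, -∞, 57, 94]
  [88, 56, ∞, 93, 88, 51]
  [14, 54, -∞, ∞, 14, 85]
  [-∞, -∞, -∞, -∞, ∞, 42]
  [55, 55, 8, 83, 55, ∞]
D(2):
  [∞, 56, -∞, -∞, 96, 56]
  [22, ∞, -∞, -∞, 57, 94]
  [88, 56, ∞, 93, 88, 56]
  [22, 54, -∞, ∞, 54, 85]
  [-∞, -∞, -∞, -∞, ∞, 42]
  [55, 55, 8, 83, 55, ∞]
D(3):
  [∞, 56, -∞, -∞, 96, 56]
  [22, ∞, -∞, -∞, 57, 94]
  [88, 56, ∞, 93, 88, 56]
  [22, 54, -∞, ∞, 54, 85]
  [-∞, -∞, -∞, -∞, ∞, 42]
  [55, 55, 8, 83, 55, ∞]
D(4):
  [∞, 56, -∞, -∞, 96, 56]
  [22, ∞, -∞, -∞, 57, 94]
  [88, 56, ∞, 93, 88, 85]
  [22, 54, -∞, ∞, 54, 85]
  [-∞, -∞, -∞, -∞, ∞, 42]
  [55, 55, 8, 83, 55, ∞]
D(5):
  [∞, 56, -∞, -∞, 96, 56]
  [22, ∞, -∞, -∞, 57, 94]
  [88, 56, ∞, 93, 88, 85]
  [22, 54, -∞, ∞, 54, 85]
  [-∞, -∞, -∞, -∞, ∞, 42]
  [55, 55, 8, 83, 55, ∞]
D(6):
  [∞, 56, 8, 56, 96, 56]
  [55, ∞, 8, 83, 57, 94]
  [88, 56, ∞, 93, 88, 85]
  [55, 55, 8, ∞, 55, 85]
  [42, 42, 8, 42, ∞, 42]
  [55, 55, 8, 83, 55, ∞]
Answer: T* = [[∞, 56, 8, 56, 96, 56], [55, ∞, 8, 83, 57, 94], [88, 56, ∞, 93, 88, 85], [55, 55, 8, ∞, 55, 85], [42, 42, 8, 42, ∞, 42], [55, 55, 8, 83, 55, ∞]]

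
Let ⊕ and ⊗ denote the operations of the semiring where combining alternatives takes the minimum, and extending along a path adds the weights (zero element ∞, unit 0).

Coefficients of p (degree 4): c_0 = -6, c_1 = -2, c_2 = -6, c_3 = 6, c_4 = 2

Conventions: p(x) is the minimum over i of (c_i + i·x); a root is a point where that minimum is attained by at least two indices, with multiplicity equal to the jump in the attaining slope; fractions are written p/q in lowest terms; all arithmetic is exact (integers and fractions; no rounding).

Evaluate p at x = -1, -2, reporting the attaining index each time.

p(-1) = min(-6+0·(-1)=-6, -2+1·(-1)=-3, -6+2·(-1)=-8, 6+3·(-1)=3, 2+4·(-1)=-2) = -8 (attained by i=2)
p(-2) = min(-6+0·(-2)=-6, -2+1·(-2)=-4, -6+2·(-2)=-10, 6+3·(-2)=0, 2+4·(-2)=-6) = -10 (attained by i=2)
Answer: p(-1) = -8; p(-2) = -10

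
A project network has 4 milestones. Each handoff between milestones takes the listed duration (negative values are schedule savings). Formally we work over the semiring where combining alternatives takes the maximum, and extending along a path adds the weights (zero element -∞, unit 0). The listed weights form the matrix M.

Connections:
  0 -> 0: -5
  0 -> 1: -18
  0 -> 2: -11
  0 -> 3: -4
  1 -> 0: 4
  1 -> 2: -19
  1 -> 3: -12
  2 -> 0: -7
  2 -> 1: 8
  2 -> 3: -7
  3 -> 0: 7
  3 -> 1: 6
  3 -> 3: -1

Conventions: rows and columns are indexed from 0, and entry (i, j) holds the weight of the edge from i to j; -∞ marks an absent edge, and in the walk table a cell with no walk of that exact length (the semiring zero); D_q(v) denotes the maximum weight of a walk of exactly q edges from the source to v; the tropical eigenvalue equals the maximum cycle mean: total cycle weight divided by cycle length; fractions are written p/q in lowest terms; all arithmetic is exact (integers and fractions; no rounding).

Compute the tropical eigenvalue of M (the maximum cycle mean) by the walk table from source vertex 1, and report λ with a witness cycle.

q=0: [-∞, 0, -∞, -∞]
q=1: [4, -∞, -19, -12]
q=2: [-1, -6, -7, 0]
q=3: [7, 6, -12, -1]
q=4: [10, 5, -4, 3]
Optimal cycle mean attained by: cycle 0->3->1->0, total (-4) + 6 + 4, length 3.
Answer: λ = 2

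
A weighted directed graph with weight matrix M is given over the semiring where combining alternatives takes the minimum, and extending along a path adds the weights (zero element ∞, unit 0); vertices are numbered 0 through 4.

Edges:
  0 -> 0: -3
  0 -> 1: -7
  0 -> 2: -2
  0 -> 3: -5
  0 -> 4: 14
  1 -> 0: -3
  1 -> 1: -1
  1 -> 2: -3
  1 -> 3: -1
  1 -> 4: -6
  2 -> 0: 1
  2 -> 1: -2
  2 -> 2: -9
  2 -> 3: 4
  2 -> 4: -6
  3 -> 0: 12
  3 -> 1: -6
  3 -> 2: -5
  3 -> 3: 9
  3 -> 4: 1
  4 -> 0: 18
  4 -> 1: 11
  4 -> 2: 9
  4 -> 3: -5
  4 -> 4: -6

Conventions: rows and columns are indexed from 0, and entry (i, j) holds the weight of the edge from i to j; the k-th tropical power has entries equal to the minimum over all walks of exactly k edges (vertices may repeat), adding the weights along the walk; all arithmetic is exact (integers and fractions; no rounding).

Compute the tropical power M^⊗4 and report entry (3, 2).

M^⊗2:
  [-10, -11, -11, -8, -13]
  [-6, -10, -12, -11, -12]
  [-8, -11, -18, -11, -15]
  [-9, -7, -14, -7, -12]
  [7, -11, -10, -11, -12]
M^⊗3:
  [-14, -17, -20, -18, -19]
  [-13, -17, -21, -17, -18]
  [-17, -20, -27, -20, -24]
  [-13, -16, -23, -17, -20]
  [-14, -17, -19, -17, -18]
M^⊗4:
  [-20, -24, -29, -24, -26]
  [-20, -23, -30, -23, -27]
  [-26, -29, -36, -29, -33]
  [-22, -25, -32, -25, -29]
  [-20, -23, -28, -23, -25]
Key observation: the optimum is the walk 3->2->2->2->2, with weight (-5) + (-9) + (-9) + (-9) = -32.
Optimal value attained by: walk 3->2->2->2->2.
Answer: (M^⊗4)[3][2] = -32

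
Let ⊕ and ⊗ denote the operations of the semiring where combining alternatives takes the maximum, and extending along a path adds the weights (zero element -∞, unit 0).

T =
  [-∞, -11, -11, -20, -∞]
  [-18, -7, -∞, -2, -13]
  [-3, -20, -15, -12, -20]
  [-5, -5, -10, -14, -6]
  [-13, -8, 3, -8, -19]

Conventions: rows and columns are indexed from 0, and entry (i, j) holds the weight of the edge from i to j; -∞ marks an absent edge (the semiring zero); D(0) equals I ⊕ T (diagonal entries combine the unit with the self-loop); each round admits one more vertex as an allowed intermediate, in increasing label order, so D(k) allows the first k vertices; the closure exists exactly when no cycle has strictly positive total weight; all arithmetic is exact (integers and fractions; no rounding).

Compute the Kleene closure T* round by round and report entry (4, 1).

D(0):
  [0, -11, -11, -20, -∞]
  [-18, 0, -∞, -2, -13]
  [-3, -20, 0, -12, -20]
  [-5, -5, -10, 0, -6]
  [-13, -8, 3, -8, 0]
D(1):
  [0, -11, -11, -20, -∞]
  [-18, 0, -29, -2, -13]
  [-3, -14, 0, -12, -20]
  [-5, -5, -10, 0, -6]
  [-13, -8, 3, -8, 0]
D(2):
  [0, -11, -11, -13, -24]
  [-18, 0, -29, -2, -13]
  [-3, -14, 0, -12, -20]
  [-5, -5, -10, 0, -6]
  [-13, -8, 3, -8, 0]
D(3):
  [0, -11, -11, -13, -24]
  [-18, 0, -29, -2, -13]
  [-3, -14, 0, -12, -20]
  [-5, -5, -10, 0, -6]
  [0, -8, 3, -8, 0]
D(4):
  [0, -11, -11, -13, -19]
  [-7, 0, -12, -2, -8]
  [-3, -14, 0, -12, -18]
  [-5, -5, -10, 0, -6]
  [0, -8, 3, -8, 0]
D(5):
  [0, -11, -11, -13, -19]
  [-7, 0, -5, -2, -8]
  [-3, -14, 0, -12, -18]
  [-5, -5, -3, 0, -6]
  [0, -8, 3, -8, 0]
Answer: T*[4][1] = -8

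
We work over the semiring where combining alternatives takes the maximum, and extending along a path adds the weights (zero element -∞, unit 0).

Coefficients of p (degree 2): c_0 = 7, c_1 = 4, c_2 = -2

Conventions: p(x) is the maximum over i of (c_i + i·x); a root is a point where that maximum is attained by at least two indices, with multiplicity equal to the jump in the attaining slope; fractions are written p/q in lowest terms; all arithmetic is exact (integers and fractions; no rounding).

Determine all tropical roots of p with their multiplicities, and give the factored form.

hull edge (i=0, c=7) to (i=1, c=4): slope -3, span 1
hull edge (i=1, c=4) to (i=2, c=-2): slope -6, span 1
Factored form: p(x) = -2 ⊗ (x ⊕ 3) ⊗ (x ⊕ 6)
Answer: roots = 3 (mult 1), 6 (mult 1)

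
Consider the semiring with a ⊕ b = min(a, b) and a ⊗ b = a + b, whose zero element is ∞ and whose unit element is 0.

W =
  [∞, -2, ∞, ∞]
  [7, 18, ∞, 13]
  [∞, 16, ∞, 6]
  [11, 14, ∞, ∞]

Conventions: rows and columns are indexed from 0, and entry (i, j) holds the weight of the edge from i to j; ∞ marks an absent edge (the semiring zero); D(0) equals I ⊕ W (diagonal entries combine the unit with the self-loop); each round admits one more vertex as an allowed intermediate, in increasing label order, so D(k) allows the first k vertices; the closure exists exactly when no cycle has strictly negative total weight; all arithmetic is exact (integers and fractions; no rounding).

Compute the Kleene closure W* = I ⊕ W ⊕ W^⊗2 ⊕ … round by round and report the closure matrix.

D(0):
  [0, -2, ∞, ∞]
  [7, 0, ∞, 13]
  [∞, 16, 0, 6]
  [11, 14, ∞, 0]
D(1):
  [0, -2, ∞, ∞]
  [7, 0, ∞, 13]
  [∞, 16, 0, 6]
  [11, 9, ∞, 0]
D(2):
  [0, -2, ∞, 11]
  [7, 0, ∞, 13]
  [23, 16, 0, 6]
  [11, 9, ∞, 0]
D(3):
  [0, -2, ∞, 11]
  [7, 0, ∞, 13]
  [23, 16, 0, 6]
  [11, 9, ∞, 0]
D(4):
  [0, -2, ∞, 11]
  [7, 0, ∞, 13]
  [17, 15, 0, 6]
  [11, 9, ∞, 0]
Answer: W* = [[0, -2, ∞, 11], [7, 0, ∞, 13], [17, 15, 0, 6], [11, 9, ∞, 0]]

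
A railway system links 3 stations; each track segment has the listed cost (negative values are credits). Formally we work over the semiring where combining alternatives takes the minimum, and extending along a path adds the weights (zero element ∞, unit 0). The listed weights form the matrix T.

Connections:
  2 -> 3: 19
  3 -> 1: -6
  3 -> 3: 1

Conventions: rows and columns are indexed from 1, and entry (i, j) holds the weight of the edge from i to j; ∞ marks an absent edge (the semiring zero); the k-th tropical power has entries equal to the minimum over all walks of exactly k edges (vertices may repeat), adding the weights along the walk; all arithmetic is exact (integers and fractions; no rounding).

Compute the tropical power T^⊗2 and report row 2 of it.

T^⊗2:
  [∞, ∞, ∞]
  [13, ∞, 20]
  [-5, ∞, 2]
Answer: row 2 of T^⊗2 = [13, ∞, 20]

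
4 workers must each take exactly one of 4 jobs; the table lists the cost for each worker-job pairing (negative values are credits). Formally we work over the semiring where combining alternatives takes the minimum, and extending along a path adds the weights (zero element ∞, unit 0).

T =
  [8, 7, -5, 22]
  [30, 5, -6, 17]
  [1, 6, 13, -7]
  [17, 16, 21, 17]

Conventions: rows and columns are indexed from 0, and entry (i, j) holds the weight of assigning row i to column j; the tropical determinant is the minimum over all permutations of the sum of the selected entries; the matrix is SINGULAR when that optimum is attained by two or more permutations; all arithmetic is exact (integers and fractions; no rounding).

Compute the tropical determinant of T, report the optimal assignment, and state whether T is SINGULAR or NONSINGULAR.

σ = (0, 1, 2, 3): 8 + 5 + 13 + 17 = 43
σ = (0, 1, 3, 2): 8 + 5 + (-7) + 21 = 27
σ = (0, 2, 1, 3): 8 + (-6) + 6 + 17 = 25
σ = (0, 2, 3, 1): 8 + (-6) + (-7) + 16 = 11
σ = (0, 3, 1, 2): 8 + 17 + 6 + 21 = 52
σ = (0, 3, 2, 1): 8 + 17 + 13 + 16 = 54
σ = (1, 0, 2, 3): 7 + 30 + 13 + 17 = 67
σ = (1, 0, 3, 2): 7 + 30 + (-7) + 21 = 51
σ = (1, 2, 0, 3): 7 + (-6) + 1 + 17 = 19
σ = (1, 2, 3, 0): 7 + (-6) + (-7) + 17 = 11
σ = (1, 3, 0, 2): 7 + 17 + 1 + 21 = 46
σ = (1, 3, 2, 0): 7 + 17 + 13 + 17 = 54
σ = (2, 0, 1, 3): (-5) + 30 + 6 + 17 = 48
σ = (2, 0, 3, 1): (-5) + 30 + (-7) + 16 = 34
σ = (2, 1, 0, 3): (-5) + 5 + 1 + 17 = 18
σ = (2, 1, 3, 0): (-5) + 5 + (-7) + 17 = 10
σ = (2, 3, 0, 1): (-5) + 17 + 1 + 16 = 29
σ = (2, 3, 1, 0): (-5) + 17 + 6 + 17 = 35
σ = (3, 0, 1, 2): 22 + 30 + 6 + 21 = 79
σ = (3, 0, 2, 1): 22 + 30 + 13 + 16 = 81
σ = (3, 1, 0, 2): 22 + 5 + 1 + 21 = 49
σ = (3, 1, 2, 0): 22 + 5 + 13 + 17 = 57
σ = (3, 2, 0, 1): 22 + (-6) + 1 + 16 = 33
σ = (3, 2, 1, 0): 22 + (-6) + 6 + 17 = 39
Optimal value attained by: σ = (2, 1, 3, 0).
Answer: det⊕(T) = 10; verdict: NONSINGULAR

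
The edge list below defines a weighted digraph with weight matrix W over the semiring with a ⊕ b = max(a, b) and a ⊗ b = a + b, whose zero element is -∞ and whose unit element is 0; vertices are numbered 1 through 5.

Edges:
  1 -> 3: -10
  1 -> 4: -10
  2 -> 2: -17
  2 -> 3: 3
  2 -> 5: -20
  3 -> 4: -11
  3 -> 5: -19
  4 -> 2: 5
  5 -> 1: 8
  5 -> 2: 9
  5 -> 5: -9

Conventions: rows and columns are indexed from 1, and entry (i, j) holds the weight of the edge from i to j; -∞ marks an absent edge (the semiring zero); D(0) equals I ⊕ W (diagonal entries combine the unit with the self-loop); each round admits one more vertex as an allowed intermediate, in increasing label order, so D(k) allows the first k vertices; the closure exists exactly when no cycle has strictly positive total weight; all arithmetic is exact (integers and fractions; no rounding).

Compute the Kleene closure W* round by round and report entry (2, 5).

D(0):
  [0, -∞, -10, -10, -∞]
  [-∞, 0, 3, -∞, -20]
  [-∞, -∞, 0, -11, -19]
  [-∞, 5, -∞, 0, -∞]
  [8, 9, -∞, -∞, 0]
D(1):
  [0, -∞, -10, -10, -∞]
  [-∞, 0, 3, -∞, -20]
  [-∞, -∞, 0, -11, -19]
  [-∞, 5, -∞, 0, -∞]
  [8, 9, -2, -2, 0]
D(2):
  [0, -∞, -10, -10, -∞]
  [-∞, 0, 3, -∞, -20]
  [-∞, -∞, 0, -11, -19]
  [-∞, 5, 8, 0, -15]
  [8, 9, 12, -2, 0]
D(3):
  [0, -∞, -10, -10, -29]
  [-∞, 0, 3, -8, -16]
  [-∞, -∞, 0, -11, -19]
  [-∞, 5, 8, 0, -11]
  [8, 9, 12, 1, 0]
D(4):
  [0, -5, -2, -10, -21]
  [-∞, 0, 3, -8, -16]
  [-∞, -6, 0, -11, -19]
  [-∞, 5, 8, 0, -11]
  [8, 9, 12, 1, 0]
D(5):
  [0, -5, -2, -10, -21]
  [-8, 0, 3, -8, -16]
  [-11, -6, 0, -11, -19]
  [-3, 5, 8, 0, -11]
  [8, 9, 12, 1, 0]
Answer: W*[2][5] = -16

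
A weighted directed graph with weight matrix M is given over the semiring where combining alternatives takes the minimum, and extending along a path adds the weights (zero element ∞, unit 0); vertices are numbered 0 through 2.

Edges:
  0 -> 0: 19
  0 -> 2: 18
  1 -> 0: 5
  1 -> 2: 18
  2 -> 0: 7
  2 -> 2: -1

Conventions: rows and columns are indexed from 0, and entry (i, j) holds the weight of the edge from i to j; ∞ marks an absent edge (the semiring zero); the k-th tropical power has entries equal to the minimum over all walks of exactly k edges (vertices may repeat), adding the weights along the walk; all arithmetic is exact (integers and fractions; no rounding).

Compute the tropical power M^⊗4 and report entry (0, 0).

M^⊗2:
  [25, ∞, 17]
  [24, ∞, 17]
  [6, ∞, -2]
M^⊗3:
  [24, ∞, 16]
  [24, ∞, 16]
  [5, ∞, -3]
M^⊗4:
  [23, ∞, 15]
  [23, ∞, 15]
  [4, ∞, -4]
Key observation: the optimum is the walk 0->2->2->2->0, with weight 18 + (-1) + (-1) + 7 = 23.
Optimal value attained by: walk 0->2->2->2->0.
Answer: (M^⊗4)[0][0] = 23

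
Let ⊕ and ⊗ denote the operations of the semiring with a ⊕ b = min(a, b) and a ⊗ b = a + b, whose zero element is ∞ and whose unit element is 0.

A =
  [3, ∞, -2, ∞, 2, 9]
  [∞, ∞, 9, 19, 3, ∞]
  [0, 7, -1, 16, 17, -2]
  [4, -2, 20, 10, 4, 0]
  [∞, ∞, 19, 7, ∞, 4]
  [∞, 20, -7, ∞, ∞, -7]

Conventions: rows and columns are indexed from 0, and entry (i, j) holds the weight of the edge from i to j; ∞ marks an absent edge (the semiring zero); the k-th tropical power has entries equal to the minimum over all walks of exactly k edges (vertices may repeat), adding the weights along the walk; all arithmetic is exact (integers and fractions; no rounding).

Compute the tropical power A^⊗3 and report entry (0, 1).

A^⊗2:
  [-2, 5, -3, 9, 5, -4]
  [9, 16, 8, 10, 23, 7]
  [-1, 6, -9, 15, 2, -9]
  [7, 8, -7, 11, 1, -7]
  [11, 5, -3, 17, 11, -3]
  [-7, 0, -14, 9, 10, -14]
A^⊗3:
  [-3, 4, -11, 12, 0, -11]
  [8, 8, 0, 20, 11, 0]
  [-9, -2, -16, 7, 1, -16]
  [-7, 0, -14, 8, 9, -14]
  [-3, 4, -10, 13, 8, -10]
  [-14, -7, -21, 2, -5, -21]
Key observation: the optimum is the walk 0->2->2->1, with weight (-2) + (-1) + 7 = 4.
Optimal value attained by: walk 0->2->2->1.
Answer: (A^⊗3)[0][1] = 4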